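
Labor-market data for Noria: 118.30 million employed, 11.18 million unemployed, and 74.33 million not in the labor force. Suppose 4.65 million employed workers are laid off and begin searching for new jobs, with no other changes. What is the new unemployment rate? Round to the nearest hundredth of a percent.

Initially, labor force = 118.30 + 11.18 = 129.48 million, so u = 11.18/129.48 = 8.63%.
After the change, employed falls and unemployed rises by 4.65; labor force unchanged → E = 113.65, U = 15.83, labor force = 129.48 million.
New unemployment rate = 15.83 / 129.48 = 12.23%.

New unemployment rate ≈ 12.23%.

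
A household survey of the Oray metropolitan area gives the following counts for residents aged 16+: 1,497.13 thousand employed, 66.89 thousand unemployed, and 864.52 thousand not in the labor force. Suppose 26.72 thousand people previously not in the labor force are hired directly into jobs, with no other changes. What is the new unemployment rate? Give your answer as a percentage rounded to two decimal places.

New unemployment rate ≈ 4.20%.

Initially, labor force = 1,497.13 + 66.89 = 1,564.02 thousand, so u = 66.89/1,564.02 = 4.28%.
After the change, employed and labor force both rise by 26.72; unemployed unchanged → E = 1,523.85, U = 66.89, labor force = 1,590.74 thousand.
New unemployment rate = 66.89 / 1,590.74 = 4.20%.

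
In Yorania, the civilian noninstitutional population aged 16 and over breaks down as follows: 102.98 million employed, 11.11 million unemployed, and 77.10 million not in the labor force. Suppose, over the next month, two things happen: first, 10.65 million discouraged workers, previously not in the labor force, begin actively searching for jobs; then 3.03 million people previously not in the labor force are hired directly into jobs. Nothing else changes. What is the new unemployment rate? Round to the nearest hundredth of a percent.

New unemployment rate ≈ 17.03%.

Initially, labor force = 102.98 + 11.11 = 114.09 million, so u = 11.11/114.09 = 9.74%.
After the first change, unemployed and labor force both rise by 10.65 → E = 102.98, U = 21.76, labor force = 124.74 million.
After the second change, employed and labor force both rise by 3.03; unemployed unchanged → E = 106.01, U = 21.76, labor force = 127.77 million.
New unemployment rate = 21.76 / 127.77 = 17.03%.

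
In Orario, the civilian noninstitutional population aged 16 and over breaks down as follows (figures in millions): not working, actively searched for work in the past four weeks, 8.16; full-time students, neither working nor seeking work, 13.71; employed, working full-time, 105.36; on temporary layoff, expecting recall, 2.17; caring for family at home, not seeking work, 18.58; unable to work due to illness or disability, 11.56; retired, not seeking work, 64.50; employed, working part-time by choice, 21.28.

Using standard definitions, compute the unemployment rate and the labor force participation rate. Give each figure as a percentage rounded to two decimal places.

Unemployment rate ≈ 7.54%; labor force participation rate ≈ 55.83%.

Employed = 105.36 + 21.28 = 126.64 million.
Unemployed = 8.16 + 2.17 = 10.33 million (jobless and actively searching, or on temporary layoff).
Labor force = 126.64 + 10.33 = 136.97 million.
Not in labor force = 13.71 + 18.58 + 11.56 + 64.50 = 108.35 million (those not working and not actively searching are outside the labor force).
Civilian working-age population = 136.97 + 108.35 = 245.32 million.
Unemployment rate = 10.33 / 136.97 = 7.54%.
Labor force participation rate = 136.97 / 245.32 = 55.83%.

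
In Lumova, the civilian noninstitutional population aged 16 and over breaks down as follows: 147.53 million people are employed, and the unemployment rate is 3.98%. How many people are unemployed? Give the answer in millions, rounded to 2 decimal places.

Let U be the number unemployed. The labor force is E + U, and U/(E+U) = 0.0398.
So U = 0.0398 × 147.53 / (1 − 0.0398) = 5.8717 / 0.9602 ≈ 6.12 million.

About 6.12 million are unemployed.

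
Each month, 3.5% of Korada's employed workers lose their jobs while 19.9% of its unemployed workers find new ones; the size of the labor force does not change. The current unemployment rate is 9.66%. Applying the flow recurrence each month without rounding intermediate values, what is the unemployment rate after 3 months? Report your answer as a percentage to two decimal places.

With a fixed labor force, u_{t+1} = u_t + s·(1−u_t) − f·u_t = u_t·(1−s−f) + s.
Here 1−s−f = 0.766 and s = 0.035.
u_1 = 0.096600 × 0.766 + 0.035 = 0.108996.
u_2 = 0.108996 × 0.766 + 0.035 = 0.118491.
u_3 = 0.118491 × 0.766 + 0.035 = 0.125764.

Unemployment rate after three months ≈ 12.58%.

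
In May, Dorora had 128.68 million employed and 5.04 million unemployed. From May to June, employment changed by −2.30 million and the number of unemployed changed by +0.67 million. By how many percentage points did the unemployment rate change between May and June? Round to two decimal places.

The unemployment rate changed by +0.55 percentage points.

May: labor force = 128.68 + 5.04 = 133.72; u = 5.04/133.72 = 3.77%.
June: labor force = 126.38 + 5.71 = 132.09; u = 5.71/132.09 = 4.32%.
Change = 4.32% − 3.77% = +0.55 pp.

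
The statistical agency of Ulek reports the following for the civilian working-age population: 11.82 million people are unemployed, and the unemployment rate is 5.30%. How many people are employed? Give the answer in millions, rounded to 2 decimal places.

Labor force = U / u = 11.82 / 0.0530 ≈ 223.02 million.
Employed = labor force − unemployed = 223.02 − 11.82 = 211.20 million.

About 211.20 million are employed.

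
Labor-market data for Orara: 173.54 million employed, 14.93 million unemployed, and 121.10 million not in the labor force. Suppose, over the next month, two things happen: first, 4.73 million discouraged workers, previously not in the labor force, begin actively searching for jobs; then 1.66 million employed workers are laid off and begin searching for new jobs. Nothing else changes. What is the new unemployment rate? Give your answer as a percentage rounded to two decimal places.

Initially, labor force = 173.54 + 14.93 = 188.47 million, so u = 14.93/188.47 = 7.92%.
After the first change, unemployed and labor force both rise by 4.73 → E = 173.54, U = 19.66, labor force = 193.20 million.
After the second change, employed falls and unemployed rises by 1.66; labor force unchanged → E = 171.88, U = 21.32, labor force = 193.20 million.
New unemployment rate = 21.32 / 193.20 = 11.04%.

New unemployment rate ≈ 11.04%.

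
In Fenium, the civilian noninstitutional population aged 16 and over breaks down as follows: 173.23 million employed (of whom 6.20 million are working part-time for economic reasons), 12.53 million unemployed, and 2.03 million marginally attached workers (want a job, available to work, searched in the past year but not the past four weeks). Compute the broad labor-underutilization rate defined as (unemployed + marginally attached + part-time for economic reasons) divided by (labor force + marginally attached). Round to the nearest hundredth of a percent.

Labor force = 173.23 + 12.53 = 185.76 million.
Numerator = 12.53 + 2.03 + 6.20 = 20.76 million.
Denominator = 185.76 + 2.03 = 187.79 million.
Broad rate = 20.76 / 187.79 = 11.05%.

Broad underutilization rate ≈ 11.05%.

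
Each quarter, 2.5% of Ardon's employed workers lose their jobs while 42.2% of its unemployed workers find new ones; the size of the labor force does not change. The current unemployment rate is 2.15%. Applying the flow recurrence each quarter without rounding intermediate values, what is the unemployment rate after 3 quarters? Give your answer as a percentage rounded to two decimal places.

With a fixed labor force, u_{t+1} = u_t + s·(1−u_t) − f·u_t = u_t·(1−s−f) + s.
Here 1−s−f = 0.553 and s = 0.025.
u_1 = 0.021500 × 0.553 + 0.025 = 0.036890.
u_2 = 0.036890 × 0.553 + 0.025 = 0.045400.
u_3 = 0.045400 × 0.553 + 0.025 = 0.050106.

Unemployment rate after three quarters ≈ 5.01%.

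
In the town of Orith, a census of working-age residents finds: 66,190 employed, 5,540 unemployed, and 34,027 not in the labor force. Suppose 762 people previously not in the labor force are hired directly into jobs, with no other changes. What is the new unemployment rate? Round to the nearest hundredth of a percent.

Initially, labor force = 66,190 + 5,540 = 71,730, so u = 5,540/71,730 = 7.72%.
After the change, employed and labor force both rise by 762; unemployed unchanged → E = 66,952, U = 5,540, labor force = 72,492.
New unemployment rate = 5,540 / 72,492 = 7.64%.

New unemployment rate ≈ 7.64%.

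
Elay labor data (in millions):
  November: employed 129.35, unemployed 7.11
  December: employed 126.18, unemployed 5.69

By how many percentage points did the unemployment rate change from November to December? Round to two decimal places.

November: labor force = 129.35 + 7.11 = 136.46; u = 7.11/136.46 = 5.21%.
December: labor force = 126.18 + 5.69 = 131.87; u = 5.69/131.87 = 4.31%.
Change = 4.31% − 5.21% = −0.90 pp.

The unemployment rate changed by −0.90 percentage points.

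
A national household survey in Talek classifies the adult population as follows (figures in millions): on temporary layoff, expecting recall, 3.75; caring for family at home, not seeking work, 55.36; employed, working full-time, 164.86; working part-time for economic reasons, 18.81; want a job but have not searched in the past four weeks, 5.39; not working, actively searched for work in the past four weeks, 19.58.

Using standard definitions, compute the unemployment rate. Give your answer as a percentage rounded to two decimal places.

Employed = 164.86 + 18.81 = 183.67 million (anyone who worked, including part-time for economic reasons, counts as employed).
Unemployed = 3.75 + 19.58 = 23.33 million (jobless and actively searching, or on temporary layoff).
Labor force = 183.67 + 23.33 = 207.00 million.
Unemployment rate = 23.33 / 207.00 = 11.27%.

Unemployment rate ≈ 11.27%.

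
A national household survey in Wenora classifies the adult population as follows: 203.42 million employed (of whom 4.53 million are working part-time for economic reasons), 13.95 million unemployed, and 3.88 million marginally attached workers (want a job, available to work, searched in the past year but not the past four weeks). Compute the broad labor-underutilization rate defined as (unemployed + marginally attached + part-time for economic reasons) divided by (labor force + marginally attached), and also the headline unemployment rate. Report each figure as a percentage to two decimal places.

Labor force = 203.42 + 13.95 = 217.37 million.
Numerator = 13.95 + 3.88 + 4.53 = 22.36 million.
Denominator = 217.37 + 3.88 = 221.25 million.
Broad rate = 22.36 / 221.25 = 10.11%.
Headline unemployment rate = 13.95 / 217.37 = 6.42%.

Broad underutilization rate ≈ 10.11%; headline unemployment rate ≈ 6.42%.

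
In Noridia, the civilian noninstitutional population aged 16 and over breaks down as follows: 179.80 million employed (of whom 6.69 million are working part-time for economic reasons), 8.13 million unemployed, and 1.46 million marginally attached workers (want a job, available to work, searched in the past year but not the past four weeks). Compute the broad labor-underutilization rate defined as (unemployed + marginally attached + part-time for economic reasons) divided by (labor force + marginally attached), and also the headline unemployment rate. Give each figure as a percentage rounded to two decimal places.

Broad underutilization rate ≈ 8.60%; headline unemployment rate ≈ 4.33%.

Labor force = 179.80 + 8.13 = 187.93 million.
Numerator = 8.13 + 1.46 + 6.69 = 16.28 million.
Denominator = 187.93 + 1.46 = 189.39 million.
Broad rate = 16.28 / 189.39 = 8.60%.
Headline unemployment rate = 8.13 / 187.93 = 4.33%.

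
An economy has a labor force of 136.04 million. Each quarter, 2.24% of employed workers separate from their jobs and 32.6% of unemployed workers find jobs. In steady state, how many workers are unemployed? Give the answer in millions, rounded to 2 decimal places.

Steady-state unemployment rate u* = s/(s+f) = 2.24/(2.24+32.6) = 0.064294.
Unemployed = u* × labor force = 0.064294 × 136.04 ≈ 8.75 million.

About 8.75 million are unemployed in steady state.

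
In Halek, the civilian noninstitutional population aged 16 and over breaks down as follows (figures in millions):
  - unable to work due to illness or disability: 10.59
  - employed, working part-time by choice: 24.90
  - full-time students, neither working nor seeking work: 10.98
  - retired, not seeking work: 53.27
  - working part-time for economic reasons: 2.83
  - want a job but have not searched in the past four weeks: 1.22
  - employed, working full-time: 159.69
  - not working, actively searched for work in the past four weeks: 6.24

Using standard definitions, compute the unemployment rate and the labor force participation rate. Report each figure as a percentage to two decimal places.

Employed = 24.90 + 2.83 + 159.69 = 187.42 million (anyone who worked, including part-time for economic reasons, counts as employed).
Unemployed = 6.24 million.
Labor force = 187.42 + 6.24 = 193.66 million.
Not in labor force = 10.59 + 10.98 + 53.27 + 1.22 = 76.06 million (those not working and not actively searching are outside the labor force — including those who want a job but have given up searching).
Civilian working-age population = 193.66 + 76.06 = 269.72 million.
Unemployment rate = 6.24 / 193.66 = 3.22%.
Labor force participation rate = 193.66 / 269.72 = 71.80%.

Unemployment rate ≈ 3.22%; labor force participation rate ≈ 71.80%.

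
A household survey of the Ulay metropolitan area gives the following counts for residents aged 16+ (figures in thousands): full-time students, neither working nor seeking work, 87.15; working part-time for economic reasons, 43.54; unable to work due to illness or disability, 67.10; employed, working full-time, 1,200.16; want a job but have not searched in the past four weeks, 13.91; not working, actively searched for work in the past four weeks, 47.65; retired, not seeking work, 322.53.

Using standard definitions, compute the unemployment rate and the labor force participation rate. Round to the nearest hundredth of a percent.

Unemployment rate ≈ 3.69%; labor force participation rate ≈ 72.46%.

Employed = 43.54 + 1,200.16 = 1,243.70 thousand (anyone who worked, including part-time for economic reasons, counts as employed).
Unemployed = 47.65 thousand.
Labor force = 1,243.70 + 47.65 = 1,291.35 thousand.
Not in labor force = 87.15 + 67.10 + 13.91 + 322.53 = 490.69 thousand (those not working and not actively searching are outside the labor force — including those who want a job but have given up searching).
Civilian working-age population = 1,291.35 + 490.69 = 1,782.04 thousand.
Unemployment rate = 47.65 / 1,291.35 = 3.69%.
Labor force participation rate = 1,291.35 / 1,782.04 = 72.46%.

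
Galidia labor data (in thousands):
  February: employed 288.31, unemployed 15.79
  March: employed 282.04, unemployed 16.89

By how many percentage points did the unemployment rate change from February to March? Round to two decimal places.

February: labor force = 288.31 + 15.79 = 304.10; u = 15.79/304.10 = 5.19%.
March: labor force = 282.04 + 16.89 = 298.93; u = 16.89/298.93 = 5.65%.
Change = 5.65% − 5.19% = +0.46 pp.

The unemployment rate changed by +0.46 percentage points.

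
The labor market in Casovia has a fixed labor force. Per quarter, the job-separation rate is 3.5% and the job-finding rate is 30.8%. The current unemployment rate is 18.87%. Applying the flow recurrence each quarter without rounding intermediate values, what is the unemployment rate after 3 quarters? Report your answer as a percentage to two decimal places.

With a fixed labor force, u_{t+1} = u_t + s·(1−u_t) − f·u_t = u_t·(1−s−f) + s.
Here 1−s−f = 0.657 and s = 0.035.
u_1 = 0.188700 × 0.657 + 0.035 = 0.158976.
u_2 = 0.158976 × 0.657 + 0.035 = 0.139447.
u_3 = 0.139447 × 0.657 + 0.035 = 0.126617.

Unemployment rate after three quarters ≈ 12.66%.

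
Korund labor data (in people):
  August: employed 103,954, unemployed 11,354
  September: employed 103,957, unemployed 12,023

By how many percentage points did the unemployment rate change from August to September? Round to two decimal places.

The unemployment rate changed by +0.52 percentage points.

August: labor force = 103,954 + 11,354 = 115,308; u = 11,354/115,308 = 9.85%.
September: labor force = 103,957 + 12,023 = 115,980; u = 12,023/115,980 = 10.37%.
Change = 10.37% − 9.85% = +0.52 pp.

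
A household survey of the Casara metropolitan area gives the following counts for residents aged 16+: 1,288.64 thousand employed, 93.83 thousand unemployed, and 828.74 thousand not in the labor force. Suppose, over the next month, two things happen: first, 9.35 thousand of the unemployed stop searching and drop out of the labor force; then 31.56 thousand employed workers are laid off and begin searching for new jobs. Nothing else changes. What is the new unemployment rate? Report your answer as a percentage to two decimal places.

Initially, labor force = 1,288.64 + 93.83 = 1,382.47 thousand, so u = 93.83/1,382.47 = 6.79%.
After the first change, unemployed and labor force both fall by 9.35 → E = 1,288.64, U = 84.48, labor force = 1,373.12 thousand.
After the second change, employed falls and unemployed rises by 31.56; labor force unchanged → E = 1,257.08, U = 116.04, labor force = 1,373.12 thousand.
New unemployment rate = 116.04 / 1,373.12 = 8.45%.

New unemployment rate ≈ 8.45%.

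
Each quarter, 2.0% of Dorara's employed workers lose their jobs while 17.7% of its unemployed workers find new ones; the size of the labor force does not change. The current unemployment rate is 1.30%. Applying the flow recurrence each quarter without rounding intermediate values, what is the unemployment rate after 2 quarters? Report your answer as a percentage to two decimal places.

With a fixed labor force, u_{t+1} = u_t + s·(1−u_t) − f·u_t = u_t·(1−s−f) + s.
Here 1−s−f = 0.803 and s = 0.020.
u_1 = 0.013000 × 0.803 + 0.020 = 0.030439.
u_2 = 0.030439 × 0.803 + 0.020 = 0.044443.

Unemployment rate after two quarters ≈ 4.44%.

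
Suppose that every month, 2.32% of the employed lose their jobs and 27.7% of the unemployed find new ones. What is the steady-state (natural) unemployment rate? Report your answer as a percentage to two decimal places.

Steady-state unemployment rate ≈ 7.73%.

At steady state the flows balance: s·E = f·U, so U/(E+U) = s/(s+f).
u* = 2.32 / (2.32 + 27.7) = 2.32 / 30.02 = 7.73%.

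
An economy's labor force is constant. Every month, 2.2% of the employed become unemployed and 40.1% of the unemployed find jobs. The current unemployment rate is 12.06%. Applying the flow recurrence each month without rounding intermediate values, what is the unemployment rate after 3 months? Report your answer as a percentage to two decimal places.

Unemployment rate after three months ≈ 6.52%.

With a fixed labor force, u_{t+1} = u_t + s·(1−u_t) − f·u_t = u_t·(1−s−f) + s.
Here 1−s−f = 0.577 and s = 0.022.
u_1 = 0.120600 × 0.577 + 0.022 = 0.091586.
u_2 = 0.091586 × 0.577 + 0.022 = 0.074845.
u_3 = 0.074845 × 0.577 + 0.022 = 0.065186.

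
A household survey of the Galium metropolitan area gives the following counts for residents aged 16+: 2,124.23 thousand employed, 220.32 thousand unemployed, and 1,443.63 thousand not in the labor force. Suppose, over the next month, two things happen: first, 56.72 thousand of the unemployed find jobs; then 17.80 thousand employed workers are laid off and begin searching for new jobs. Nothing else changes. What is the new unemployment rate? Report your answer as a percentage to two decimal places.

Initially, labor force = 2,124.23 + 220.32 = 2,344.55 thousand, so u = 220.32/2,344.55 = 9.40%.
After the first change, unemployed falls and employed rises by 56.72; labor force unchanged → E = 2,180.95, U = 163.60, labor force = 2,344.55 thousand.
After the second change, employed falls and unemployed rises by 17.80; labor force unchanged → E = 2,163.15, U = 181.40, labor force = 2,344.55 thousand.
New unemployment rate = 181.40 / 2,344.55 = 7.74%.

New unemployment rate ≈ 7.74%.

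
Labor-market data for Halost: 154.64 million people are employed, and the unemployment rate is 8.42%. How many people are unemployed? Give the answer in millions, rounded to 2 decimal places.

About 14.22 million are unemployed.

Let U be the number unemployed. The labor force is E + U, and U/(E+U) = 0.0842.
So U = 0.0842 × 154.64 / (1 − 0.0842) = 13.0207 / 0.9158 ≈ 14.22 million.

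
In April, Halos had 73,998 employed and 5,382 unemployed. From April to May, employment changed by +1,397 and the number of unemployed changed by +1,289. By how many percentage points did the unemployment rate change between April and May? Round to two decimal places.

The unemployment rate changed by +1.35 percentage points.

April: labor force = 73,998 + 5,382 = 79,380; u = 5,382/79,380 = 6.78%.
May: labor force = 75,395 + 6,671 = 82,066; u = 6,671/82,066 = 8.13%.
Change = 8.13% − 6.78% = +1.35 pp.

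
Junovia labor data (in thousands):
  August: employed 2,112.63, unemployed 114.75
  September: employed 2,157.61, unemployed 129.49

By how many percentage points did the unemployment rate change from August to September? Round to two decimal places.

August: labor force = 2,112.63 + 114.75 = 2,227.38; u = 114.75/2,227.38 = 5.15%.
September: labor force = 2,157.61 + 129.49 = 2,287.10; u = 129.49/2,287.10 = 5.66%.
Change = 5.66% − 5.15% = +0.51 pp.

The unemployment rate changed by +0.51 percentage points.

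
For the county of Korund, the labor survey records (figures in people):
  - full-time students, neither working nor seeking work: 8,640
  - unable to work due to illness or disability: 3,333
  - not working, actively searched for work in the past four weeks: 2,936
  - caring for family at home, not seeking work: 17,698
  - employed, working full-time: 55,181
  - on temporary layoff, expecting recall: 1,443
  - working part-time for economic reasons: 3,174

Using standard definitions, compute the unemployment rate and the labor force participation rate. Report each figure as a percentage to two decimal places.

Unemployment rate ≈ 6.98%; labor force participation rate ≈ 67.89%.

Employed = 55,181 + 3,174 = 58,355 (anyone who worked, including part-time for economic reasons, counts as employed).
Unemployed = 2,936 + 1,443 = 4,379 (jobless and actively searching, or on temporary layoff).
Labor force = 58,355 + 4,379 = 62,734.
Not in labor force = 8,640 + 3,333 + 17,698 = 29,671 (those not working and not actively searching are outside the labor force).
Civilian working-age population = 62,734 + 29,671 = 92,405.
Unemployment rate = 4,379 / 62,734 = 6.98%.
Labor force participation rate = 62,734 / 92,405 = 67.89%.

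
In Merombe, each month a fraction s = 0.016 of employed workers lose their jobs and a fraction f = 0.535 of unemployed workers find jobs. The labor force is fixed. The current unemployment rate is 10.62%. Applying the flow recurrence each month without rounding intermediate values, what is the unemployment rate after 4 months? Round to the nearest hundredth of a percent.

Unemployment rate after four months ≈ 3.22%.

With a fixed labor force, u_{t+1} = u_t + s·(1−u_t) − f·u_t = u_t·(1−s−f) + s.
Here 1−s−f = 0.449 and s = 0.016.
u_1 = 0.106200 × 0.449 + 0.016 = 0.063684.
u_2 = 0.063684 × 0.449 + 0.016 = 0.044594.
u_3 = 0.044594 × 0.449 + 0.016 = 0.036023.
u_4 = 0.036023 × 0.449 + 0.016 = 0.032174.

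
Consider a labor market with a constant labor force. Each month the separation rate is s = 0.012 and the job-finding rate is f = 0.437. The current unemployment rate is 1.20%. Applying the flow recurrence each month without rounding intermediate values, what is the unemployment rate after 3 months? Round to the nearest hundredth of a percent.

Unemployment rate after three months ≈ 2.43%.

With a fixed labor force, u_{t+1} = u_t + s·(1−u_t) − f·u_t = u_t·(1−s−f) + s.
Here 1−s−f = 0.551 and s = 0.012.
u_1 = 0.012000 × 0.551 + 0.012 = 0.018612.
u_2 = 0.018612 × 0.551 + 0.012 = 0.022255.
u_3 = 0.022255 × 0.551 + 0.012 = 0.024263.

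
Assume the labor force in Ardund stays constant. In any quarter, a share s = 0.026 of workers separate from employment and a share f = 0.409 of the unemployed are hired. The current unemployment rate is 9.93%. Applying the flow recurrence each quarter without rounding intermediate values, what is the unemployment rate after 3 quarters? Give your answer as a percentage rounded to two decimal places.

Unemployment rate after three quarters ≈ 6.69%.

With a fixed labor force, u_{t+1} = u_t + s·(1−u_t) − f·u_t = u_t·(1−s−f) + s.
Here 1−s−f = 0.565 and s = 0.026.
u_1 = 0.099300 × 0.565 + 0.026 = 0.082104.
u_2 = 0.082104 × 0.565 + 0.026 = 0.072389.
u_3 = 0.072389 × 0.565 + 0.026 = 0.066900.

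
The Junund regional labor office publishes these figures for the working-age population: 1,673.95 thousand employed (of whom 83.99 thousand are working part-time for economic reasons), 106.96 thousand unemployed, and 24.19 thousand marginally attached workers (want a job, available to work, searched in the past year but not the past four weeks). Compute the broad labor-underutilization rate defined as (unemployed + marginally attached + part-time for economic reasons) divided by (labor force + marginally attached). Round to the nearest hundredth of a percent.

Labor force = 1,673.95 + 106.96 = 1,780.91 thousand.
Numerator = 106.96 + 24.19 + 83.99 = 215.14 thousand.
Denominator = 1,780.91 + 24.19 = 1,805.10 thousand.
Broad rate = 215.14 / 1,805.10 = 11.92%.

Broad underutilization rate ≈ 11.92%.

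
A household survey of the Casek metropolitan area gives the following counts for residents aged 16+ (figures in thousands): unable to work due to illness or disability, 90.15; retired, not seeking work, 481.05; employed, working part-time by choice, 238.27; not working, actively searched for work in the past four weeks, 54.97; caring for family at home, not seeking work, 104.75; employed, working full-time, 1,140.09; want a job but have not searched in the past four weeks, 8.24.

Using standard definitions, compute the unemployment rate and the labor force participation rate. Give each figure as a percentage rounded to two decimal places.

Employed = 238.27 + 1,140.09 = 1,378.36 thousand.
Unemployed = 54.97 thousand.
Labor force = 1,378.36 + 54.97 = 1,433.33 thousand.
Not in labor force = 90.15 + 481.05 + 104.75 + 8.24 = 684.19 thousand (those not working and not actively searching are outside the labor force — including those who want a job but have given up searching).
Civilian working-age population = 1,433.33 + 684.19 = 2,117.52 thousand.
Unemployment rate = 54.97 / 1,433.33 = 3.84%.
Labor force participation rate = 1,433.33 / 2,117.52 = 67.69%.

Unemployment rate ≈ 3.84%; labor force participation rate ≈ 67.69%.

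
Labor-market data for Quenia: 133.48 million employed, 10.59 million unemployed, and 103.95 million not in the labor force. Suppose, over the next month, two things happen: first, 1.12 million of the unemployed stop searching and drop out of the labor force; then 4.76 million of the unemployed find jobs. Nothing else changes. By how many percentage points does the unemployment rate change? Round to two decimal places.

The unemployment rate changes by −4.06 percentage points.

Initially, labor force = 133.48 + 10.59 = 144.07 million, so u = 10.59/144.07 = 7.35%.
After the first change, unemployed and labor force both fall by 1.12 → E = 133.48, U = 9.47, labor force = 142.95 million.
After the second change, unemployed falls and employed rises by 4.76; labor force unchanged → E = 138.24, U = 4.71, labor force = 142.95 million.
New unemployment rate = 4.71 / 142.95 = 3.29%.
Change = 3.29% − 7.35% = −4.06 percentage points.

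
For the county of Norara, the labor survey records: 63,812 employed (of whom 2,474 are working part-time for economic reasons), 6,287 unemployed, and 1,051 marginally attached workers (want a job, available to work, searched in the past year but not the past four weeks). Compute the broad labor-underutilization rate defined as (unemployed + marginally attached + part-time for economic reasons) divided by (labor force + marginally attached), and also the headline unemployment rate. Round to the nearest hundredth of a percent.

Broad underutilization rate ≈ 13.79%; headline unemployment rate ≈ 8.97%.

Labor force = 63,812 + 6,287 = 70,099.
Numerator = 6,287 + 1,051 + 2,474 = 9,812.
Denominator = 70,099 + 1,051 = 71,150.
Broad rate = 9,812 / 71,150 = 13.79%.
Headline unemployment rate = 6,287 / 70,099 = 8.97%.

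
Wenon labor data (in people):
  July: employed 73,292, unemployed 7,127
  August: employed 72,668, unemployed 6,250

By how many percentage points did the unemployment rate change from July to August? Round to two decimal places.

The unemployment rate changed by −0.94 percentage points.

July: labor force = 73,292 + 7,127 = 80,419; u = 7,127/80,419 = 8.86%.
August: labor force = 72,668 + 6,250 = 78,918; u = 6,250/78,918 = 7.92%.
Change = 7.92% − 8.86% = −0.94 pp.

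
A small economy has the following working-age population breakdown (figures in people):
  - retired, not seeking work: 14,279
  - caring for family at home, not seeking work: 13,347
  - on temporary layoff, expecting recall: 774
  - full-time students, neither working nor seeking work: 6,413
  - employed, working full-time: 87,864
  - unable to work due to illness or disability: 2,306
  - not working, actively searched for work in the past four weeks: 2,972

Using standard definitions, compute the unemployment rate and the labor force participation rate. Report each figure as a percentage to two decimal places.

Unemployment rate ≈ 4.09%; labor force participation rate ≈ 71.60%.

Employed = 87,864.
Unemployed = 774 + 2,972 = 3,746 (jobless and actively searching, or on temporary layoff).
Labor force = 87,864 + 3,746 = 91,610.
Not in labor force = 14,279 + 13,347 + 6,413 + 2,306 = 36,345 (those not working and not actively searching are outside the labor force).
Civilian working-age population = 91,610 + 36,345 = 127,955.
Unemployment rate = 3,746 / 91,610 = 4.09%.
Labor force participation rate = 91,610 / 127,955 = 71.60%.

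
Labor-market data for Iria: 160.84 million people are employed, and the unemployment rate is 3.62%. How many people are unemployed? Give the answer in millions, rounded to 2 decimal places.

About 6.04 million are unemployed.

Let U be the number unemployed. The labor force is E + U, and U/(E+U) = 0.0362.
So U = 0.0362 × 160.84 / (1 − 0.0362) = 5.8224 / 0.9638 ≈ 6.04 million.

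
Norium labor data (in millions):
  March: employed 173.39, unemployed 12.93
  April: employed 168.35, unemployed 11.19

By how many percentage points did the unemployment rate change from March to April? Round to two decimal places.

The unemployment rate changed by −0.71 percentage points.

March: labor force = 173.39 + 12.93 = 186.32; u = 12.93/186.32 = 6.94%.
April: labor force = 168.35 + 11.19 = 179.54; u = 11.19/179.54 = 6.23%.
Change = 6.23% − 6.94% = −0.71 pp.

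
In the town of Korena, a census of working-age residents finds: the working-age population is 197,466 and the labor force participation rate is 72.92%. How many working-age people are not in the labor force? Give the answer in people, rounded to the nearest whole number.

Share not in the labor force = 1 − 0.7292 = 0.2708.
Not in labor force = 0.2708 × 197,466 ≈ 53,474.

About 53,474 are not in the labor force.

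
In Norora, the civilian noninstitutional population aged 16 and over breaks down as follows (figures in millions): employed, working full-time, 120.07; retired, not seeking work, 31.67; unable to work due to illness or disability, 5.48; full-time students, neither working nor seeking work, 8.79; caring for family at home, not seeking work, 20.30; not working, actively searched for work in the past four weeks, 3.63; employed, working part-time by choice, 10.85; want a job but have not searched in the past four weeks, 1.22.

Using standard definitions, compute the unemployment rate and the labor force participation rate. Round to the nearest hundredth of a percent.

Employed = 120.07 + 10.85 = 130.92 million.
Unemployed = 3.63 million.
Labor force = 130.92 + 3.63 = 134.55 million.
Not in labor force = 31.67 + 5.48 + 8.79 + 20.30 + 1.22 = 67.46 million (those not working and not actively searching are outside the labor force — including those who want a job but have given up searching).
Civilian working-age population = 134.55 + 67.46 = 202.01 million.
Unemployment rate = 3.63 / 134.55 = 2.70%.
Labor force participation rate = 134.55 / 202.01 = 66.61%.

Unemployment rate ≈ 2.70%; labor force participation rate ≈ 66.61%.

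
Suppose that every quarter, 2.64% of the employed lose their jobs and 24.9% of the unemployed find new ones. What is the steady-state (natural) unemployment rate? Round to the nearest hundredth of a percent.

At steady state the flows balance: s·E = f·U, so U/(E+U) = s/(s+f).
u* = 2.64 / (2.64 + 24.9) = 2.64 / 27.54 = 9.59%.

Steady-state unemployment rate ≈ 9.59%.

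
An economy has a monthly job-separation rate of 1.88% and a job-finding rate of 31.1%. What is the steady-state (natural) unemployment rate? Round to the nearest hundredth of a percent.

Steady-state unemployment rate ≈ 5.70%.

At steady state the flows balance: s·E = f·U, so U/(E+U) = s/(s+f).
u* = 1.88 / (1.88 + 31.1) = 1.88 / 32.98 = 5.70%.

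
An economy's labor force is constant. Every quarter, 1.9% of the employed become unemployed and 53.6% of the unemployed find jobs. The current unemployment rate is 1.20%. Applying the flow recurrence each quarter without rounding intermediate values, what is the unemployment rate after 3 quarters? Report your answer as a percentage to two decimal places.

With a fixed labor force, u_{t+1} = u_t + s·(1−u_t) − f·u_t = u_t·(1−s−f) + s.
Here 1−s−f = 0.445 and s = 0.019.
u_1 = 0.012000 × 0.445 + 0.019 = 0.024340.
u_2 = 0.024340 × 0.445 + 0.019 = 0.029831.
u_3 = 0.029831 × 0.445 + 0.019 = 0.032275.

Unemployment rate after three quarters ≈ 3.23%.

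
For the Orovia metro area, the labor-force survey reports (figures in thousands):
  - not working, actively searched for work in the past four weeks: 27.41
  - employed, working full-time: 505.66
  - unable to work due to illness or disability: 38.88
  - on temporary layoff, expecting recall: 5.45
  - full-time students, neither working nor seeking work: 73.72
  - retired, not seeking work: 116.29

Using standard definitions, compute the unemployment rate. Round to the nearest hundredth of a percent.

Employed = 505.66 thousand.
Unemployed = 27.41 + 5.45 = 32.86 thousand (jobless and actively searching, or on temporary layoff).
Labor force = 505.66 + 32.86 = 538.52 thousand.
Unemployment rate = 32.86 / 538.52 = 6.10%.

Unemployment rate ≈ 6.10%.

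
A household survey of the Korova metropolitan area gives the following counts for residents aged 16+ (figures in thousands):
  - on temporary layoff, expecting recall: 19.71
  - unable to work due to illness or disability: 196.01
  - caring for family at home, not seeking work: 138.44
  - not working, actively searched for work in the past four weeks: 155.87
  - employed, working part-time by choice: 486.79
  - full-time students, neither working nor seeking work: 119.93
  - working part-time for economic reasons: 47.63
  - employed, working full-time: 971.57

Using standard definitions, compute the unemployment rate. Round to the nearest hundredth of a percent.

Employed = 486.79 + 47.63 + 971.57 = 1,505.99 thousand (anyone who worked, including part-time for economic reasons, counts as employed).
Unemployed = 19.71 + 155.87 = 175.58 thousand (jobless and actively searching, or on temporary layoff).
Labor force = 1,505.99 + 175.58 = 1,681.57 thousand.
Unemployment rate = 175.58 / 1,681.57 = 10.44%.

Unemployment rate ≈ 10.44%.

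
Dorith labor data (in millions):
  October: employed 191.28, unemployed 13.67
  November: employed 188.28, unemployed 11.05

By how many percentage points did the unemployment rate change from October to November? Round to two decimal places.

The unemployment rate changed by −1.13 percentage points.

October: labor force = 191.28 + 13.67 = 204.95; u = 13.67/204.95 = 6.67%.
November: labor force = 188.28 + 11.05 = 199.33; u = 11.05/199.33 = 5.54%.
Change = 5.54% − 6.67% = −1.13 pp.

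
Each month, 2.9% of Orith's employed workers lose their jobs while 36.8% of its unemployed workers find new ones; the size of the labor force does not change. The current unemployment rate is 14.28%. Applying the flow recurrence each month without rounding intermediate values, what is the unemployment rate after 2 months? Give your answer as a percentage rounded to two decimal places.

With a fixed labor force, u_{t+1} = u_t + s·(1−u_t) − f·u_t = u_t·(1−s−f) + s.
Here 1−s−f = 0.603 and s = 0.029.
u_1 = 0.142800 × 0.603 + 0.029 = 0.115108.
u_2 = 0.115108 × 0.603 + 0.029 = 0.098410.

Unemployment rate after two months ≈ 9.84%.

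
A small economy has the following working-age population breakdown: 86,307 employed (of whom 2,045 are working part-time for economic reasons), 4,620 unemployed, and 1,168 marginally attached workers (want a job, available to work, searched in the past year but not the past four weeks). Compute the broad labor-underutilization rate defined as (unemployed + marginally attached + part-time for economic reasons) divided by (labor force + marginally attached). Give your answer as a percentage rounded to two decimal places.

Broad underutilization rate ≈ 8.51%.

Labor force = 86,307 + 4,620 = 90,927.
Numerator = 4,620 + 1,168 + 2,045 = 7,833.
Denominator = 90,927 + 1,168 = 92,095.
Broad rate = 7,833 / 92,095 = 8.51%.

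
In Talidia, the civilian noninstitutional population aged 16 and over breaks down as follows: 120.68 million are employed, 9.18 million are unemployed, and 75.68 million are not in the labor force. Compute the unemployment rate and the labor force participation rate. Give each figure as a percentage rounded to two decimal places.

Unemployment rate ≈ 7.07%; labor force participation rate ≈ 63.18%.

Labor force = employed + unemployed = 120.68 + 9.18 = 129.86 million.
Working-age population = 129.86 + 75.68 = 205.54 million.
Unemployment rate = 9.18 / 129.86 = 7.07%.
Labor force participation rate = 129.86 / 205.54 = 63.18%.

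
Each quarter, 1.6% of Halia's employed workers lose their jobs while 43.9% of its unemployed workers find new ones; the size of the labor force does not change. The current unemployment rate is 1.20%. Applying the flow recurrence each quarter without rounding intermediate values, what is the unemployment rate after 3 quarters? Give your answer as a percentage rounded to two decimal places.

With a fixed labor force, u_{t+1} = u_t + s·(1−u_t) − f·u_t = u_t·(1−s−f) + s.
Here 1−s−f = 0.545 and s = 0.016.
u_1 = 0.012000 × 0.545 + 0.016 = 0.022540.
u_2 = 0.022540 × 0.545 + 0.016 = 0.028284.
u_3 = 0.028284 × 0.545 + 0.016 = 0.031415.

Unemployment rate after three quarters ≈ 3.14%.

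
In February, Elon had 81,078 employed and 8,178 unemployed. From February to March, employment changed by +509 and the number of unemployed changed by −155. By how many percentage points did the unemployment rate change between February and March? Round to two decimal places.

The unemployment rate changed by −0.21 percentage points.

February: labor force = 81,078 + 8,178 = 89,256; u = 8,178/89,256 = 9.16%.
March: labor force = 81,587 + 8,023 = 89,610; u = 8,023/89,610 = 8.95%.
Change = 8.95% − 9.16% = −0.21 pp.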